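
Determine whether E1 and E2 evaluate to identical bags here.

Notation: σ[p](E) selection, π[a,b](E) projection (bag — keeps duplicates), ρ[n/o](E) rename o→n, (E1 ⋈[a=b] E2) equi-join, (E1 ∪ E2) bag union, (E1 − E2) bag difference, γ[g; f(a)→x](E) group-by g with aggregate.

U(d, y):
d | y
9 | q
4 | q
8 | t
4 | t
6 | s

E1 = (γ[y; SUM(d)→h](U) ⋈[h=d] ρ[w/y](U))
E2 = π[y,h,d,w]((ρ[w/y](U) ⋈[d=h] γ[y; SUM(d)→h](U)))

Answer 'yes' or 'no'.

E1 per-node cardinality:
  U → 5
  γ[y; SUM(d)→h](U) → 3
  U → 5
  ρ[w/y](U) → 5
  (γ[y; SUM(d)→h](U) ⋈[h=d] ρ[w/y](U)) → 1
E2 per-node cardinality:
  U → 5
  ρ[w/y](U) → 5
  U → 5
  γ[y; SUM(d)→h](U) → 3
  (ρ[w/y](U) ⋈[d=h] γ[y; SUM(d)→h](U)) → 1
  π[y,h,d,w]((ρ[w/y](U) ⋈[d=h] γ[y; SUM(d)→h](U))) → 1

E1 and E2 produce the same multiset:
y | h | d | w
s | 6 | 6 | s

yes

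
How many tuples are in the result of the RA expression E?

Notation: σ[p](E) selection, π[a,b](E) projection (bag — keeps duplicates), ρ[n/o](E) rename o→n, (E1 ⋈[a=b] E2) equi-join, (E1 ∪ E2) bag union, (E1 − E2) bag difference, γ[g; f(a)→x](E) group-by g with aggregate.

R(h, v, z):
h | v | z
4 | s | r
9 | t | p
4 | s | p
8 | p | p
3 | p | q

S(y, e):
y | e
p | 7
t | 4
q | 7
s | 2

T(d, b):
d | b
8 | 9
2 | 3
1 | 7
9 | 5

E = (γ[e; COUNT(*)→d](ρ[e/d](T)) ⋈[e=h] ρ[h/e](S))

Subexpression sizes:
  T → 4
  ρ[e/d](T) → 4
  γ[e; COUNT(*)→d](ρ[e/d](T)) → 4
  S → 4
  ρ[h/e](S) → 4
  (γ[e; COUNT(*)→d](ρ[e/d](T)) ⋈[e=h] ρ[h/e](S)) → 1

|E| = 1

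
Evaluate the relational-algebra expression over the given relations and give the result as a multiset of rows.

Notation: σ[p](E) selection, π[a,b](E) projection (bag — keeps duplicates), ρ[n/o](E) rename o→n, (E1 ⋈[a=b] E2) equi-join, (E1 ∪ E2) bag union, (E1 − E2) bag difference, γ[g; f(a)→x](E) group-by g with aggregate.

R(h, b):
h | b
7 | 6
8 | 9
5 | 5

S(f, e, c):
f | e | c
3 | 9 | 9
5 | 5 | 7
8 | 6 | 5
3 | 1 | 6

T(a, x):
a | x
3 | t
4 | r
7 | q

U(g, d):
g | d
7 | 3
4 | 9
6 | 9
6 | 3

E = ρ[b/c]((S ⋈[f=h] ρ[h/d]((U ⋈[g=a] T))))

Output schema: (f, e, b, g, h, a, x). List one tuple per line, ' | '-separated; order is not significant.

Stepwise |·|:
  S → 4
  U → 4
  T → 3
  (U ⋈[g=a] T) → 2
  ρ[h/d]((U ⋈[g=a] T)) → 2
  (S ⋈[f=h] ρ[h/d]((U ⋈[g=a] T))) → 2
  ρ[b/c]((S ⋈[f=h] ρ[h/d]((U ⋈[g=a] T)))) → 2

== RESULT ==
f | e | b | g | h | a | x
3 | 1 | 6 | 7 | 3 | 7 | q
3 | 9 | 9 | 7 | 3 | 7 | q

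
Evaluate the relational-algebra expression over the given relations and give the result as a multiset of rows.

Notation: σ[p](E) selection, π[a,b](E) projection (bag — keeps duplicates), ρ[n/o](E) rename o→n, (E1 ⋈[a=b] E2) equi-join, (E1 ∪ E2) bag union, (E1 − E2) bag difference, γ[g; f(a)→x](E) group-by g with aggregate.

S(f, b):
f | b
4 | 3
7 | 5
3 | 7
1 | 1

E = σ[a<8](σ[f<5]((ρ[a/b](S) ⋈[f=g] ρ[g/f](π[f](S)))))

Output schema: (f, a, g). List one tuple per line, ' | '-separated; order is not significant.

Per-node cardinality:
  S → 4
  ρ[a/b](S) → 4
  S → 4
  π[f](S) → 4
  ρ[g/f](π[f](S)) → 4
  (ρ[a/b](S) ⋈[f=g] ρ[g/f](π[f](S))) → 4
  σ[f<5]((ρ[a/b](S) ⋈[f=g] ρ[g/f](π[f](S)))) → 3
  σ[a<8](σ[f<5]((ρ[a/b](S) ⋈[f=g] ρ[g/f](π[f](S))))) → 3

== RESULT ==
f | a | g
1 | 1 | 1
3 | 7 | 3
4 | 3 | 4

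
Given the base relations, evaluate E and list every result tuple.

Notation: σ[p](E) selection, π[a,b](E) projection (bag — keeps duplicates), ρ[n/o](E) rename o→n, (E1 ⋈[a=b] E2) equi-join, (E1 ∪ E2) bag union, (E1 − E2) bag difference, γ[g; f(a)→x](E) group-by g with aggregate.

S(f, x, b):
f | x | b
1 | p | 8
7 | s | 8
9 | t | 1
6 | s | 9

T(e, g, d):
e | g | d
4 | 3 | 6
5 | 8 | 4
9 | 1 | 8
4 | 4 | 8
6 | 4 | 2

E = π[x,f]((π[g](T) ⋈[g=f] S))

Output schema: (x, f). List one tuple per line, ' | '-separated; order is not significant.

Subexpression sizes:
  T → 5
  π[g](T) → 5
  S → 4
  (π[g](T) ⋈[g=f] S) → 1
  π[x,f]((π[g](T) ⋈[g=f] S)) → 1

== RESULT ==
x | f
p | 1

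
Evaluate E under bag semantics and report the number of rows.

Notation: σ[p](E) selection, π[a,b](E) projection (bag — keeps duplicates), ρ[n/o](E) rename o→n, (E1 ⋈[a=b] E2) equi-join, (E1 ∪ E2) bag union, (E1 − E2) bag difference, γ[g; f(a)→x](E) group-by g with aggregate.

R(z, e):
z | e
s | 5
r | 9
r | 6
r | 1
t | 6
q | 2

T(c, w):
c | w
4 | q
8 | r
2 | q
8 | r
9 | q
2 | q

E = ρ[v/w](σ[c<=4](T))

Stepwise |·|:
  T → 6
  σ[c<=4](T) → 3
  ρ[v/w](σ[c<=4](T)) → 3

|E| = 3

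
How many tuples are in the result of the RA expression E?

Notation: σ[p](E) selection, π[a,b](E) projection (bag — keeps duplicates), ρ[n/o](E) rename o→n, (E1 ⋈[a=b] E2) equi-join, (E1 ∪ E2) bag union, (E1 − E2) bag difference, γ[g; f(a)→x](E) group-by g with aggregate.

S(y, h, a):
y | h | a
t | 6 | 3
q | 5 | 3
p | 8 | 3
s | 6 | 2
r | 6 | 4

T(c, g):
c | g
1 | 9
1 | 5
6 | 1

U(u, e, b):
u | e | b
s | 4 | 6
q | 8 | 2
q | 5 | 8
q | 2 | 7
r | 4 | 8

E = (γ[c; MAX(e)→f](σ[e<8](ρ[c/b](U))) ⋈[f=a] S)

Subexpression sizes:
  U → 5
  ρ[c/b](U) → 5
  σ[e<8](ρ[c/b](U)) → 4
  γ[c; MAX(e)→f](σ[e<8](ρ[c/b](U))) → 3
  S → 5
  (γ[c; MAX(e)→f](σ[e<8](ρ[c/b](U))) ⋈[f=a] S) → 2

|E| = 2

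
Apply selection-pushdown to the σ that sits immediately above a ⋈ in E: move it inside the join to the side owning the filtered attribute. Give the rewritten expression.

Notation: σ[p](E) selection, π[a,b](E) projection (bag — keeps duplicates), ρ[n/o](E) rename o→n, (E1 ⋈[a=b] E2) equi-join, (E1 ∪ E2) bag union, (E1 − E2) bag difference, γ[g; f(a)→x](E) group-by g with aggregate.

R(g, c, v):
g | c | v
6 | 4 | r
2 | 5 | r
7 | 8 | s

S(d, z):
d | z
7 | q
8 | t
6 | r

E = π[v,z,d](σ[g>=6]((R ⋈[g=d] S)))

σ filters on g, owned by the left side.
E' = π[v,z,d]((σ[g>=6](R) ⋈[g=d] S))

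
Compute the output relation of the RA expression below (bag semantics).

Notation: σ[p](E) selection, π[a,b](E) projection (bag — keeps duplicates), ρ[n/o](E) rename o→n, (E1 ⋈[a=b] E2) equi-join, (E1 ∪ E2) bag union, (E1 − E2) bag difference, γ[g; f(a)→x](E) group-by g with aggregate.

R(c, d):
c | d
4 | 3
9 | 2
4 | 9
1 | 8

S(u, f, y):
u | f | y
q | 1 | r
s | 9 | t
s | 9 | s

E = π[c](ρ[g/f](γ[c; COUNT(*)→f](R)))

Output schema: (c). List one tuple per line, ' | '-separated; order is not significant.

Stepwise |·|:
  R → 4
  γ[c; COUNT(*)→f](R) → 3
  ρ[g/f](γ[c; COUNT(*)→f](R)) → 3
  π[c](ρ[g/f](γ[c; COUNT(*)→f](R))) → 3

== RESULT ==
c
1
4
9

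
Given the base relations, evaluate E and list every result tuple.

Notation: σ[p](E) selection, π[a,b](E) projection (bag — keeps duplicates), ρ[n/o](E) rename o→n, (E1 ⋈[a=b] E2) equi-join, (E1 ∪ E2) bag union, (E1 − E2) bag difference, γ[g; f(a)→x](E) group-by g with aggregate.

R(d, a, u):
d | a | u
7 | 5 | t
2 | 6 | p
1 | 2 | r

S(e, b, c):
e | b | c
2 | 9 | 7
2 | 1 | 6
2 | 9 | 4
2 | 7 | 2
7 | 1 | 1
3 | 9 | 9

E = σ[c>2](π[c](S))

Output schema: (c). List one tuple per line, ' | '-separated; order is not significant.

Subexpression sizes:
  S → 6
  π[c](S) → 6
  σ[c>2](π[c](S)) → 4

== RESULT ==
c
4
6
7
9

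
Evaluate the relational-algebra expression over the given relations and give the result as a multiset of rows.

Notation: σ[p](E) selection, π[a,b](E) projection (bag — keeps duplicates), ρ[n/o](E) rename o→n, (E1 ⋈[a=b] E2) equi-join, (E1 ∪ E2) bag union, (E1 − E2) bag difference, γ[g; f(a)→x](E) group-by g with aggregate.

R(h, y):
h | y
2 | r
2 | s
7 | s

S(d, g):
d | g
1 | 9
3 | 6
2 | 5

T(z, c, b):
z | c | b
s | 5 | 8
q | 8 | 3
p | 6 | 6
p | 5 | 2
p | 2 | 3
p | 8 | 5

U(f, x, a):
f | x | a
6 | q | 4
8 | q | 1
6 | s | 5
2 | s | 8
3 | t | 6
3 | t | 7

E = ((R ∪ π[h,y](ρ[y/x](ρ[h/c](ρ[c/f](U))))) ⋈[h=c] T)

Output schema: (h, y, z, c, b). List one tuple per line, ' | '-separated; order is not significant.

Stepwise |·|:
  R → 3
  U → 6
  ρ[c/f](U) → 6
  ρ[h/c](ρ[c/f](U)) → 6
  ρ[y/x](ρ[h/c](ρ[c/f](U))) → 6
  π[h,y](ρ[y/x](ρ[h/c](ρ[c/f](U)))) → 6
  (R ∪ π[h,y](ρ[y/x](ρ[h/c](ρ[c/f](U))))) → 9
  T → 6
  ((R ∪ π[h,y](ρ[y/x](ρ[h/c](ρ[c/f](U))))) ⋈[h=c] T) → 7

== RESULT ==
h | y | z | c | b
2 | r | p | 2 | 3
2 | s | p | 2 | 3
2 | s | p | 2 | 3
6 | q | p | 6 | 6
6 | s | p | 6 | 6
8 | q | p | 8 | 5
8 | q | q | 8 | 3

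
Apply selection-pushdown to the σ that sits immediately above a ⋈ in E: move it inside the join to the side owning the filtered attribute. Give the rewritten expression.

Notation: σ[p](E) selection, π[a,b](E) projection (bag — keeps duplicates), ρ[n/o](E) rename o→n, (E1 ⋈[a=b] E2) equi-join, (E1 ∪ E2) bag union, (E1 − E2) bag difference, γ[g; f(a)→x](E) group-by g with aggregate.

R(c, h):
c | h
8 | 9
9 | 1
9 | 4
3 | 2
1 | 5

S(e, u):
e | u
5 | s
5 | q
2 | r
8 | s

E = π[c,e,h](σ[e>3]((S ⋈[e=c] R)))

σ filters on e, owned by the left side.
E' = π[c,e,h]((σ[e>3](S) ⋈[e=c] R))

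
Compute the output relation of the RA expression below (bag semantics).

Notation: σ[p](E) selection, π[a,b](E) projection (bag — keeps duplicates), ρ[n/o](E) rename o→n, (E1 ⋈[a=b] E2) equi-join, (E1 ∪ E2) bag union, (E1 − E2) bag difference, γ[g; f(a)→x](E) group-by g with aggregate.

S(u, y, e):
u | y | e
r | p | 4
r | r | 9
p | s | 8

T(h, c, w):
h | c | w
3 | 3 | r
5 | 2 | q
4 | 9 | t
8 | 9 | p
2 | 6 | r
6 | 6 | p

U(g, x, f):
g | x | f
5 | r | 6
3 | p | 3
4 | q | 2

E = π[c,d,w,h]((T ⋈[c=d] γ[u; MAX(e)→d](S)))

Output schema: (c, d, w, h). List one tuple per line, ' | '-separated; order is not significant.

Per-node cardinality:
  T → 6
  S → 3
  γ[u; MAX(e)→d](S) → 2
  (T ⋈[c=d] γ[u; MAX(e)→d](S)) → 2
  π[c,d,w,h]((T ⋈[c=d] γ[u; MAX(e)→d](S))) → 2

== RESULT ==
c | d | w | h
9 | 9 | p | 8
9 | 9 | t | 4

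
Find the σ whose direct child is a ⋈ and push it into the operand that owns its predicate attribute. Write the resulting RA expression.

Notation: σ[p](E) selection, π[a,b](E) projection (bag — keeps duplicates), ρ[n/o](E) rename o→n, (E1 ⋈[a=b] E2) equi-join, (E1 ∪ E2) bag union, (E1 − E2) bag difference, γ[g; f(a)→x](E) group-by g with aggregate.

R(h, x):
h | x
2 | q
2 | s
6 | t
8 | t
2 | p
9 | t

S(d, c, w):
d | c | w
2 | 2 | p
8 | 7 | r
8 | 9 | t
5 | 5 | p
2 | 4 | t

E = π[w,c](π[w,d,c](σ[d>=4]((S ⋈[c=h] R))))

σ filters on d, owned by the left side.
E' = π[w,c](π[w,d,c]((σ[d>=4](S) ⋈[c=h] R)))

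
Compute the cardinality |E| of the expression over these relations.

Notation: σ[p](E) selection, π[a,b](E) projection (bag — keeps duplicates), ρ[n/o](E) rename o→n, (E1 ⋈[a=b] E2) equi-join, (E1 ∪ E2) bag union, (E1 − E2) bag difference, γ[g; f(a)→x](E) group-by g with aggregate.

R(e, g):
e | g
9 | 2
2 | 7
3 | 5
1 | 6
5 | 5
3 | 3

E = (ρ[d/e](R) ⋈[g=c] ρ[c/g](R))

Stepwise |·|:
  R → 6
  ρ[d/e](R) → 6
  R → 6
  ρ[c/g](R) → 6
  (ρ[d/e](R) ⋈[g=c] ρ[c/g](R)) → 8

|E| = 8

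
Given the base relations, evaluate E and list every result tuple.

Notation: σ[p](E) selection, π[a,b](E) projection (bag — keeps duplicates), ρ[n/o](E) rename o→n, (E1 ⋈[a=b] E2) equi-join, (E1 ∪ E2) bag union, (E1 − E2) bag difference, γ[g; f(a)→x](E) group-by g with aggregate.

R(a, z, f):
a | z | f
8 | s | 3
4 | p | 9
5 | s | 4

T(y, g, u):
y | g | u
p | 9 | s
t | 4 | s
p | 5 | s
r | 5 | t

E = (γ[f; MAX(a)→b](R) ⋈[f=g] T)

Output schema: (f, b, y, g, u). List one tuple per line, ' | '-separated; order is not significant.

Subexpression sizes:
  R → 3
  γ[f; MAX(a)→b](R) → 3
  T → 4
  (γ[f; MAX(a)→b](R) ⋈[f=g] T) → 2

== RESULT ==
f | b | y | g | u
4 | 5 | t | 4 | s
9 | 4 | p | 9 | s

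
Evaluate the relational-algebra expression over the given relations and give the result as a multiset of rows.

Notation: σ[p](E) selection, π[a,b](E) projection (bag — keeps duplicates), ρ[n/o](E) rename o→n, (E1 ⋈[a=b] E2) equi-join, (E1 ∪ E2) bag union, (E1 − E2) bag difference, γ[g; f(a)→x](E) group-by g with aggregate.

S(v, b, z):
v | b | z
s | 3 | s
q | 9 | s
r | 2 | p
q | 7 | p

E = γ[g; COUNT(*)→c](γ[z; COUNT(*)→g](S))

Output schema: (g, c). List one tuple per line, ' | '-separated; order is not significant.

Row counts bottom-up:
  S → 4
  γ[z; COUNT(*)→g](S) → 2
  γ[g; COUNT(*)→c](γ[z; COUNT(*)→g](S)) → 1

== RESULT ==
g | c
2 | 2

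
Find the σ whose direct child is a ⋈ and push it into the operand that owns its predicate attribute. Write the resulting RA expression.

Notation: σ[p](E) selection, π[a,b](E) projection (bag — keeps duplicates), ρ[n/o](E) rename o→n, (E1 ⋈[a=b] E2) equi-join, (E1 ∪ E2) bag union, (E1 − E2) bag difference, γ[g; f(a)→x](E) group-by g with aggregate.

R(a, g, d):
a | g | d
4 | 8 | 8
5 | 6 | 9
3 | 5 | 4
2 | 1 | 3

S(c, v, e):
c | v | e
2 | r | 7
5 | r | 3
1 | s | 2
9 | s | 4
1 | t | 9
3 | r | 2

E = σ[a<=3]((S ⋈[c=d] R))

σ filters on a, owned by the right side.
E' = (S ⋈[c=d] σ[a<=3](R))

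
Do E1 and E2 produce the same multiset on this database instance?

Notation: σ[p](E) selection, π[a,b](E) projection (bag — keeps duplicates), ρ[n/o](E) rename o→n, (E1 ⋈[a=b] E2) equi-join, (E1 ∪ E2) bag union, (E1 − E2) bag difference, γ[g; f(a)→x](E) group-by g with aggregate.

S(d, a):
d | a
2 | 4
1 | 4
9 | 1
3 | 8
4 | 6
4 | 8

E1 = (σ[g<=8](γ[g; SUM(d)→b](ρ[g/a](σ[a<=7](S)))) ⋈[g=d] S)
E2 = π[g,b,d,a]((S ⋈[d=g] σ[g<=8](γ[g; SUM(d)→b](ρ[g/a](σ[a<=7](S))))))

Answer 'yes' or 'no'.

E1 stepwise |·|:
  S → 6
  σ[a<=7](S) → 4
  ρ[g/a](σ[a<=7](S)) → 4
  γ[g; SUM(d)→b](ρ[g/a](σ[a<=7](S))) → 3
  σ[g<=8](γ[g; SUM(d)→b](ρ[g/a](σ[a<=7](S)))) → 3
  S → 6
  (σ[g<=8](γ[g; SUM(d)→b](ρ[g/a](σ[a<=7](S)))) ⋈[g=d] S) → 3
E2 stepwise |·|:
  S → 6
  S → 6
  σ[a<=7](S) → 4
  ρ[g/a](σ[a<=7](S)) → 4
  γ[g; SUM(d)→b](ρ[g/a](σ[a<=7](S))) → 3
  σ[g<=8](γ[g; SUM(d)→b](ρ[g/a](σ[a<=7](S)))) → 3
  (S ⋈[d=g] σ[g<=8](γ[g; SUM(d)→b](ρ[g/a](σ[a<=7](S))))) → 3
  π[g,b,d,a]((S ⋈[d=g] σ[g<=8](γ[g; SUM(d)→b](ρ[g/a](σ[a<=7](S)))))) → 3

E1 and E2 produce the same multiset:
g | b | d | a
1 | 9 | 1 | 4
4 | 3 | 4 | 6
4 | 3 | 4 | 8

yes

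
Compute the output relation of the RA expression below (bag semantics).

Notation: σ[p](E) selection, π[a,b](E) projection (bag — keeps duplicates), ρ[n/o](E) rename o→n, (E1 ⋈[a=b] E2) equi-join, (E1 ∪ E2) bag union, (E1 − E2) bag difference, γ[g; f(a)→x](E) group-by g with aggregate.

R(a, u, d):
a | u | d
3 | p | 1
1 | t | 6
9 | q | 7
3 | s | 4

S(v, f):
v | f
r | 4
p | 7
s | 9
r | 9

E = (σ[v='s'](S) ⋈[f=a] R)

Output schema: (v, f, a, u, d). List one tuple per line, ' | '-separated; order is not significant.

Row counts bottom-up:
  S → 4
  σ[v='s'](S) → 1
  R → 4
  (σ[v='s'](S) ⋈[f=a] R) → 1

== RESULT ==
v | f | a | u | d
s | 9 | 9 | q | 7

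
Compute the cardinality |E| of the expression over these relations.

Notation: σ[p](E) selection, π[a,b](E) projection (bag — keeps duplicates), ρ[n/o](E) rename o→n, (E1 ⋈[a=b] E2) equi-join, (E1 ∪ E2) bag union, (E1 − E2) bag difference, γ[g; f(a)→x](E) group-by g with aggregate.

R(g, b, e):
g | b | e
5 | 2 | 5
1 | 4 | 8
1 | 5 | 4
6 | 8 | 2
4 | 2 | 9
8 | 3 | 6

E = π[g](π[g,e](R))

Per-node cardinality:
  R → 6
  π[g,e](R) → 6
  π[g](π[g,e](R)) → 6

|E| = 6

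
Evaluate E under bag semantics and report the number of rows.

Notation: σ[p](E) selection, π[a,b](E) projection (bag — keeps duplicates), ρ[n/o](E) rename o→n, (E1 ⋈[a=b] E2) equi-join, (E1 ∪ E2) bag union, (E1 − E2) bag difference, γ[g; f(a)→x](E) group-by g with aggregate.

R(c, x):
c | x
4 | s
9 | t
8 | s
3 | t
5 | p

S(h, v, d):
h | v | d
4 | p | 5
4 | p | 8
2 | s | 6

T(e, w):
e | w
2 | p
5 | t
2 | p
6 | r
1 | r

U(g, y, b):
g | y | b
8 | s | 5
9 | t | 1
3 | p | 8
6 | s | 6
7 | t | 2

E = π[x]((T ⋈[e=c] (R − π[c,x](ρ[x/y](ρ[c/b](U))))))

Subexpression sizes:
  T → 5
  R → 5
  U → 5
  ρ[c/b](U) → 5
  ρ[x/y](ρ[c/b](U)) → 5
  π[c,x](ρ[x/y](ρ[c/b](U))) → 5
  (R − π[c,x](ρ[x/y](ρ[c/b](U)))) → 5
  (T ⋈[e=c] (R − π[c,x](ρ[x/y](ρ[c/b](U))))) → 1
  π[x]((T ⋈[e=c] (R − π[c,x](ρ[x/y](ρ[c/b](U)))))) → 1

|E| = 1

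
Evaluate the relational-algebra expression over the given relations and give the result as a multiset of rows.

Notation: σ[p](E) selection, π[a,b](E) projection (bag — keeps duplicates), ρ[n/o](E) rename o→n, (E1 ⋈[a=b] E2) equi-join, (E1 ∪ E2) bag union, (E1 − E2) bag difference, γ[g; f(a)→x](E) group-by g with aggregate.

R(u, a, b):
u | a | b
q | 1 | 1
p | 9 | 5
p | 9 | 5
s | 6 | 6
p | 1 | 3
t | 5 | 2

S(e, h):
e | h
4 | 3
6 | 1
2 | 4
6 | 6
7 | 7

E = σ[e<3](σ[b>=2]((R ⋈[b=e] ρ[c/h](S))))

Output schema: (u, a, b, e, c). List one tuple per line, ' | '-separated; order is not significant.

Per-node cardinality:
  R → 6
  S → 5
  ρ[c/h](S) → 5
  (R ⋈[b=e] ρ[c/h](S)) → 3
  σ[b>=2]((R ⋈[b=e] ρ[c/h](S))) → 3
  σ[e<3](σ[b>=2]((R ⋈[b=e] ρ[c/h](S)))) → 1

== RESULT ==
u | a | b | e | c
t | 5 | 2 | 2 | 4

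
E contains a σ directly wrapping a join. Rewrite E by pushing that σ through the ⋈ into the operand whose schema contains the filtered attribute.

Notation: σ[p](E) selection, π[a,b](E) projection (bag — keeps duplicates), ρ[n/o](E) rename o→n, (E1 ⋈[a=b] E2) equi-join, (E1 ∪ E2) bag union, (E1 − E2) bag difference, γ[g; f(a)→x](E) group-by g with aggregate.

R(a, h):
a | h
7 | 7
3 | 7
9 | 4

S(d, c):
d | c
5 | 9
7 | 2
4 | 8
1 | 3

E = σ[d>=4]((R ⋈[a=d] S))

σ filters on d, owned by the right side.
E' = (R ⋈[a=d] σ[d>=4](S))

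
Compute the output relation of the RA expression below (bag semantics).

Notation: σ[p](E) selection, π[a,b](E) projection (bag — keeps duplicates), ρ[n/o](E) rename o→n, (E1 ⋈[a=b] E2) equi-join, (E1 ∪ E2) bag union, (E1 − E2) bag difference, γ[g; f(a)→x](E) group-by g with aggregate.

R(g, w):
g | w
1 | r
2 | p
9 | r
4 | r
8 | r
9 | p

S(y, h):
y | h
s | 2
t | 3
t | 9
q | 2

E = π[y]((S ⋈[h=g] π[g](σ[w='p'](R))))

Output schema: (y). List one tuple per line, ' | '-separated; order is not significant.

Per-node cardinality:
  S → 4
  R → 6
  σ[w='p'](R) → 2
  π[g](σ[w='p'](R)) → 2
  (S ⋈[h=g] π[g](σ[w='p'](R))) → 3
  π[y]((S ⋈[h=g] π[g](σ[w='p'](R)))) → 3

== RESULT ==
y
q
s
t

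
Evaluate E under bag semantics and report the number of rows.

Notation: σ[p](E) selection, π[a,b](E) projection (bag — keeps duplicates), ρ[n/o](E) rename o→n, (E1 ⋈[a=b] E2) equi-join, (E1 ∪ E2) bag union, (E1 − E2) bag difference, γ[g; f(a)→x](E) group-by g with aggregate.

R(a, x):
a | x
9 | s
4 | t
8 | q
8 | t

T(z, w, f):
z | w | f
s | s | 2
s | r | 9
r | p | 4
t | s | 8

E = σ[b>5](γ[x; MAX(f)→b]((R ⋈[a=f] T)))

Row counts bottom-up:
  R → 4
  T → 4
  (R ⋈[a=f] T) → 4
  γ[x; MAX(f)→b]((R ⋈[a=f] T)) → 3
  σ[b>5](γ[x; MAX(f)→b]((R ⋈[a=f] T))) → 3

|E| = 3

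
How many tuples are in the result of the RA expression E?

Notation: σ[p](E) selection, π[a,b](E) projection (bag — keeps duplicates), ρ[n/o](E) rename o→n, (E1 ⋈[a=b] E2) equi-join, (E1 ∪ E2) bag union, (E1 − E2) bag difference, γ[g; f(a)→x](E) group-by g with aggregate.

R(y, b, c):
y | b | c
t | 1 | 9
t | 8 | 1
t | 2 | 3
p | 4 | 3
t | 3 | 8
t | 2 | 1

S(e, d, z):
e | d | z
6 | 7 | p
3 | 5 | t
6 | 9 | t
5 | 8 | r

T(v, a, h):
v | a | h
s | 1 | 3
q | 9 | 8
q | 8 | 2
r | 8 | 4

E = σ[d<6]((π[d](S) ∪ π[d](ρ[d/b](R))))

Subexpression sizes:
  S → 4
  π[d](S) → 4
  R → 6
  ρ[d/b](R) → 6
  π[d](ρ[d/b](R)) → 6
  (π[d](S) ∪ π[d](ρ[d/b](R))) → 10
  σ[d<6]((π[d](S) ∪ π[d](ρ[d/b](R)))) → 6

|E| = 6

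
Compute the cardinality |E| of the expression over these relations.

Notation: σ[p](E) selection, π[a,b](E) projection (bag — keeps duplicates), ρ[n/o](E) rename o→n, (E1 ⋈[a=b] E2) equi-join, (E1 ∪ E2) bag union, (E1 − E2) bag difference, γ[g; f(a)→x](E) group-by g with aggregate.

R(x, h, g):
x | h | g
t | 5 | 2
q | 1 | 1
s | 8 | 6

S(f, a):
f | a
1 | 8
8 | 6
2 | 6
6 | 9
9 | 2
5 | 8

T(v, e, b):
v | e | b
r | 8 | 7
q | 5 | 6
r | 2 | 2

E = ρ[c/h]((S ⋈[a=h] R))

Per-node cardinality:
  S → 6
  R → 3
  (S ⋈[a=h] R) → 2
  ρ[c/h]((S ⋈[a=h] R)) → 2

|E| = 2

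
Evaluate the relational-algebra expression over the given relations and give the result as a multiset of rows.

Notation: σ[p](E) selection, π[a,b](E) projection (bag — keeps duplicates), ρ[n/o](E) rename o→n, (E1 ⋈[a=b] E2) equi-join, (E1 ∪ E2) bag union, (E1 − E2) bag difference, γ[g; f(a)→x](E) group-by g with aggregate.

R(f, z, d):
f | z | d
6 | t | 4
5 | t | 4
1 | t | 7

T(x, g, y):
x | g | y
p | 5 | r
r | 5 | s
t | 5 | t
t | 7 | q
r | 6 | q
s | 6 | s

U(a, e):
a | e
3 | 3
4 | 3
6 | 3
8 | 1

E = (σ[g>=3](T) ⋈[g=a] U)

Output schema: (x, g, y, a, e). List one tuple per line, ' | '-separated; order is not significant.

Row counts bottom-up:
  T → 6
  σ[g>=3](T) → 6
  U → 4
  (σ[g>=3](T) ⋈[g=a] U) → 2

== RESULT ==
x | g | y | a | e
r | 6 | q | 6 | 3
s | 6 | s | 6 | 3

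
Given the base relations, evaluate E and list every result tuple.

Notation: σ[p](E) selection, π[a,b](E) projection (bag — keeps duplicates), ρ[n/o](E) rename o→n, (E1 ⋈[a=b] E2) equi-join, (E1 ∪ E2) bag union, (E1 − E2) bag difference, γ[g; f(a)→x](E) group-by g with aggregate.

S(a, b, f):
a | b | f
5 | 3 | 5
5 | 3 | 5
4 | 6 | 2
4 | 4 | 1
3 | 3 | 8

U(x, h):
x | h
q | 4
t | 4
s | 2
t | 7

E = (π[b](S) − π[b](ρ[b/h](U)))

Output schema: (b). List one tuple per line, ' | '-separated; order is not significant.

Row counts bottom-up:
  S → 5
  π[b](S) → 5
  U → 4
  ρ[b/h](U) → 4
  π[b](ρ[b/h](U)) → 4
  (π[b](S) − π[b](ρ[b/h](U))) → 4

== RESULT ==
b
3
3
3
6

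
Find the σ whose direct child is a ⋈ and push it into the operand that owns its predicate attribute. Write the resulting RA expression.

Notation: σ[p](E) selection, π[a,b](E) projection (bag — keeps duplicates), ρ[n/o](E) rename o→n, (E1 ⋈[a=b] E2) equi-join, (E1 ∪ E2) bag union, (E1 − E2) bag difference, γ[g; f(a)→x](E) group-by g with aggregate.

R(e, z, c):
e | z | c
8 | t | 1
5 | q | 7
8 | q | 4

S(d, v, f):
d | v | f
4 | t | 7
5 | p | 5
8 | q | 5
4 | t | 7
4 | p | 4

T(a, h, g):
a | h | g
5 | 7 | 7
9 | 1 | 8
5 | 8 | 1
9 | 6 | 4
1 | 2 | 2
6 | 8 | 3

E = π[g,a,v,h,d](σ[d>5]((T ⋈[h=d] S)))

σ filters on d, owned by the right side.
E' = π[g,a,v,h,d]((T ⋈[h=d] σ[d>5](S)))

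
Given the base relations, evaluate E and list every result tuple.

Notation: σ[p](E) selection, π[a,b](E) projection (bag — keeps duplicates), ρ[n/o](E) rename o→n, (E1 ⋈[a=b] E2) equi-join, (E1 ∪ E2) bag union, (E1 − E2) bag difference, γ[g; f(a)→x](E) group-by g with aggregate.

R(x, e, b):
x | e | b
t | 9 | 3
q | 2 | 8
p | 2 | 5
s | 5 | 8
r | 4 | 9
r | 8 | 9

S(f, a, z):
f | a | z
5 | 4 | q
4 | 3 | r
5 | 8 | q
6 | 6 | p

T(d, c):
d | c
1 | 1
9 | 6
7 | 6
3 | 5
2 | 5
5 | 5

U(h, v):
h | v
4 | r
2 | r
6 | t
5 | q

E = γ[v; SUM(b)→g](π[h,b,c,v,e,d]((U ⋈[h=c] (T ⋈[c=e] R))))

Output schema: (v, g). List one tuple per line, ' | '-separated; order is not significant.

Row counts bottom-up:
  U → 4
  T → 6
  R → 6
  (T ⋈[c=e] R) → 3
  (U ⋈[h=c] (T ⋈[c=e] R)) → 3
  π[h,b,c,v,e,d]((U ⋈[h=c] (T ⋈[c=e] R))) → 3
  γ[v; SUM(b)→g](π[h,b,c,v,e,d]((U ⋈[h=c] (T ⋈[c=e] R)))) → 1

== RESULT ==
v | g
q | 24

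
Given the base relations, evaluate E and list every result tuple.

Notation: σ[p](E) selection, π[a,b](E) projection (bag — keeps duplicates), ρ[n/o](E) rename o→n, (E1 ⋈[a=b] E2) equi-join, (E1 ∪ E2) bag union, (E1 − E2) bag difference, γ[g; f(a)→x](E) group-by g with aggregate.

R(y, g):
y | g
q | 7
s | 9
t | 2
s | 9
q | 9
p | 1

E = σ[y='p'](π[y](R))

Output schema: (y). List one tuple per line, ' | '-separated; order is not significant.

Row counts bottom-up:
  R → 6
  π[y](R) → 6
  σ[y='p'](π[y](R)) → 1

== RESULT ==
y
p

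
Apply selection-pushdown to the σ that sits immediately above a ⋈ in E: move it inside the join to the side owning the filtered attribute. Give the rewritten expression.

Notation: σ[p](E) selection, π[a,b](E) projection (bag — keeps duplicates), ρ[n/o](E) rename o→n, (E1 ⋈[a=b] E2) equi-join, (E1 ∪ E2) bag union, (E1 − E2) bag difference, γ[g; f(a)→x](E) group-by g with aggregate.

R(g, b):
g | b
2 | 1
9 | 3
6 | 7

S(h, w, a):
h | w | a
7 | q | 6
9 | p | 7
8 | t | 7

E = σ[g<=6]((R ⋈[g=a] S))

σ filters on g, owned by the left side.
E' = (σ[g<=6](R) ⋈[g=a] S)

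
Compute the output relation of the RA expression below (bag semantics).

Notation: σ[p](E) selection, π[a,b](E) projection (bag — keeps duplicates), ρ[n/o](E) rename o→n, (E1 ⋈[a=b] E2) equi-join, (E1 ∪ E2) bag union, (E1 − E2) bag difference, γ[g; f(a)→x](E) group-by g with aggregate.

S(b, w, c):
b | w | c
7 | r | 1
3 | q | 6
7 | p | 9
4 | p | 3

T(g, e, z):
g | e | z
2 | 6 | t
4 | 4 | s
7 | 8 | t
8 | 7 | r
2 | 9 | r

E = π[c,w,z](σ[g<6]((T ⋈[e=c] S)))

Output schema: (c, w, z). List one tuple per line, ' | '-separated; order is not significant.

Row counts bottom-up:
  T → 5
  S → 4
  (T ⋈[e=c] S) → 2
  σ[g<6]((T ⋈[e=c] S)) → 2
  π[c,w,z](σ[g<6]((T ⋈[e=c] S))) → 2

== RESULT ==
c | w | z
6 | q | t
9 | p | r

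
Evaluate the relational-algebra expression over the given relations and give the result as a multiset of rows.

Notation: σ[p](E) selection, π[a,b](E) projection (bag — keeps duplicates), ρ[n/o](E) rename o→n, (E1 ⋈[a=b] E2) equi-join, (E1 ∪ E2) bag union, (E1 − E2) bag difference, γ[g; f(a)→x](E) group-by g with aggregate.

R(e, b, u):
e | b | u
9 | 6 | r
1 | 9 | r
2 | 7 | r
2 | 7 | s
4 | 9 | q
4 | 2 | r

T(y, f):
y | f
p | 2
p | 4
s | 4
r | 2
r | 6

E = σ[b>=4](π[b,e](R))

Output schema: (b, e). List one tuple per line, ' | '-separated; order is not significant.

Per-node cardinality:
  R → 6
  π[b,e](R) → 6
  σ[b>=4](π[b,e](R)) → 5

== RESULT ==
b | e
6 | 9
7 | 2
7 | 2
9 | 1
9 | 4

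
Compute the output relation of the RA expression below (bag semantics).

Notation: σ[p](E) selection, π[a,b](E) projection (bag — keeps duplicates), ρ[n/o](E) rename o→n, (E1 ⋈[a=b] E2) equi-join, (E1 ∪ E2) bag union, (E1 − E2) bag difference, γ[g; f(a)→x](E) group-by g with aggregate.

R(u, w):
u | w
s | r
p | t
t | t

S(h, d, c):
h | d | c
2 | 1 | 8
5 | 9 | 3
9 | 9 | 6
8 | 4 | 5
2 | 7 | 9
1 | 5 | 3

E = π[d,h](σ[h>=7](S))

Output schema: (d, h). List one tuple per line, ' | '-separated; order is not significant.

Row counts bottom-up:
  S → 6
  σ[h>=7](S) → 2
  π[d,h](σ[h>=7](S)) → 2

== RESULT ==
d | h
4 | 8
9 | 9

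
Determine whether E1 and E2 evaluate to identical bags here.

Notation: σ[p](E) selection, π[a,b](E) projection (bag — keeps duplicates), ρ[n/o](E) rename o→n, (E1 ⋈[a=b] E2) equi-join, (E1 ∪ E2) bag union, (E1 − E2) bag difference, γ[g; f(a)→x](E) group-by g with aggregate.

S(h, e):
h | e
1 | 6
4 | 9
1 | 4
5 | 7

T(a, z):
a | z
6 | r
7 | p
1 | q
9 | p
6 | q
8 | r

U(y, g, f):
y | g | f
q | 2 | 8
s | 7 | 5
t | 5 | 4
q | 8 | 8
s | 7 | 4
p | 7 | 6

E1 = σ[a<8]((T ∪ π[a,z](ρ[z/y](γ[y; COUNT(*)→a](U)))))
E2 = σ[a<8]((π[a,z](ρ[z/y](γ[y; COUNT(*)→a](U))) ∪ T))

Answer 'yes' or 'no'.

E1 row counts bottom-up:
  T → 6
  U → 6
  γ[y; COUNT(*)→a](U) → 4
  ρ[z/y](γ[y; COUNT(*)→a](U)) → 4
  π[a,z](ρ[z/y](γ[y; COUNT(*)→a](U))) → 4
  (T ∪ π[a,z](ρ[z/y](γ[y; COUNT(*)→a](U)))) → 10
  σ[a<8]((T ∪ π[a,z](ρ[z/y](γ[y; COUNT(*)→a](U))))) → 8
E2 row counts bottom-up:
  U → 6
  γ[y; COUNT(*)→a](U) → 4
  ρ[z/y](γ[y; COUNT(*)→a](U)) → 4
  π[a,z](ρ[z/y](γ[y; COUNT(*)→a](U))) → 4
  T → 6
  (π[a,z](ρ[z/y](γ[y; COUNT(*)→a](U))) ∪ T) → 10
  σ[a<8]((π[a,z](ρ[z/y](γ[y; COUNT(*)→a](U))) ∪ T)) → 8

E1 and E2 produce the same multiset:
a | z
1 | p
1 | q
1 | t
2 | q
2 | s
6 | q
6 | r
7 | p

yes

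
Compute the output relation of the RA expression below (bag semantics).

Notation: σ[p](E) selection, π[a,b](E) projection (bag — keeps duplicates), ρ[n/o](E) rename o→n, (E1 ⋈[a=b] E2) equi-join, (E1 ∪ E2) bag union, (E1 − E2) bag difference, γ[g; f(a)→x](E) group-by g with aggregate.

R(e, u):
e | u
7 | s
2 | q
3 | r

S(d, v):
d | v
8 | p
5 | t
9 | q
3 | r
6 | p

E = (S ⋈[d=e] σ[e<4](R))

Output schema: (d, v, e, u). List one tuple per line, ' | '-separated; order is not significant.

Row counts bottom-up:
  S → 5
  R → 3
  σ[e<4](R) → 2
  (S ⋈[d=e] σ[e<4](R)) → 1

== RESULT ==
d | v | e | u
3 | r | 3 | r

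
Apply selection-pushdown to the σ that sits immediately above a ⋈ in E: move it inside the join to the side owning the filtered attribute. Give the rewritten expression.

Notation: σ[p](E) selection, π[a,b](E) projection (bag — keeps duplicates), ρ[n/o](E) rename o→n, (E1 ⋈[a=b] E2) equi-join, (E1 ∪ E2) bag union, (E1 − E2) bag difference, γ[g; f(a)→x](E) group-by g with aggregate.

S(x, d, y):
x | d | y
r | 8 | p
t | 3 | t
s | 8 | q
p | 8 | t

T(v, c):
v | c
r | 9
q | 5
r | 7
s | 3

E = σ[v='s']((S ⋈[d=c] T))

σ filters on v, owned by the right side.
E' = (S ⋈[d=c] σ[v='s'](T))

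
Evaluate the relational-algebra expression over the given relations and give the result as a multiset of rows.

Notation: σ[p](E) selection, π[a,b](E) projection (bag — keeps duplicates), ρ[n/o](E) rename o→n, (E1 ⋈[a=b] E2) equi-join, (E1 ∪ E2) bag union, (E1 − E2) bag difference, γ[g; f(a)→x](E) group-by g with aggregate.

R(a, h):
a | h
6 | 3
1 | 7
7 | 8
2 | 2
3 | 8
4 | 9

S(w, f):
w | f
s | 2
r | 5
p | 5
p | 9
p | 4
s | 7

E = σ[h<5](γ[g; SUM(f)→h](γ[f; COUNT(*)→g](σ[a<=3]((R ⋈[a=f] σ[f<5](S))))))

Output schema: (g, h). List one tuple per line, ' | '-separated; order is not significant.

Stepwise |·|:
  R → 6
  S → 6
  σ[f<5](S) → 2
  (R ⋈[a=f] σ[f<5](S)) → 2
  σ[a<=3]((R ⋈[a=f] σ[f<5](S))) → 1
  γ[f; COUNT(*)→g](σ[a<=3]((R ⋈[a=f] σ[f<5](S)))) → 1
  γ[g; SUM(f)→h](γ[f; COUNT(*)→g](σ[a<=3]((R ⋈[a=f] σ[f<5](S))))) → 1
  σ[h<5](γ[g; SUM(f)→h](γ[f; COUNT(*)→g](σ[a<=3]((R ⋈[a=f] σ[f<5](S)))))) → 1

== RESULT ==
g | h
1 | 2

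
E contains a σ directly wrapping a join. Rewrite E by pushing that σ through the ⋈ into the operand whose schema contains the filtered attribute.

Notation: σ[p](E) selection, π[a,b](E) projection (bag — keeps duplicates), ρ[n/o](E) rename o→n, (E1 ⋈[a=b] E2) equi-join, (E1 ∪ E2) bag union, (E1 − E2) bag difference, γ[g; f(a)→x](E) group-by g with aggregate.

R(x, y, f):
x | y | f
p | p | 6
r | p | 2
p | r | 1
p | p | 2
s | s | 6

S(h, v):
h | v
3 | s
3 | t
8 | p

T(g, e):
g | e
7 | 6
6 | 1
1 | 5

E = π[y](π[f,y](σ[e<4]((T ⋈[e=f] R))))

σ filters on e, owned by the left side.
E' = π[y](π[f,y]((σ[e<4](T) ⋈[e=f] R)))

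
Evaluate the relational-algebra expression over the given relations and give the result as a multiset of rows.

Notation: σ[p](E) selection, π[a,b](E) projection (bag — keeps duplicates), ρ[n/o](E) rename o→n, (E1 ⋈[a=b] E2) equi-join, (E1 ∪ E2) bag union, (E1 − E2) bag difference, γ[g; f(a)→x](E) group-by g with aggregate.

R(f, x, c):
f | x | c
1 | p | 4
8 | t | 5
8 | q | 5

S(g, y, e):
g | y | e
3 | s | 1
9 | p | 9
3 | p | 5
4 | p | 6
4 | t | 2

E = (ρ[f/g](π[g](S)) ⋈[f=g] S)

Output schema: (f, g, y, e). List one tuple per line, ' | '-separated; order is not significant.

Row counts bottom-up:
  S → 5
  π[g](S) → 5
  ρ[f/g](π[g](S)) → 5
  S → 5
  (ρ[f/g](π[g](S)) ⋈[f=g] S) → 9

== RESULT ==
f | g | y | e
3 | 3 | p | 5
3 | 3 | p | 5
3 | 3 | s | 1
3 | 3 | s | 1
4 | 4 | p | 6
4 | 4 | p | 6
4 | 4 | t | 2
4 | 4 | t | 2
9 | 9 | p | 9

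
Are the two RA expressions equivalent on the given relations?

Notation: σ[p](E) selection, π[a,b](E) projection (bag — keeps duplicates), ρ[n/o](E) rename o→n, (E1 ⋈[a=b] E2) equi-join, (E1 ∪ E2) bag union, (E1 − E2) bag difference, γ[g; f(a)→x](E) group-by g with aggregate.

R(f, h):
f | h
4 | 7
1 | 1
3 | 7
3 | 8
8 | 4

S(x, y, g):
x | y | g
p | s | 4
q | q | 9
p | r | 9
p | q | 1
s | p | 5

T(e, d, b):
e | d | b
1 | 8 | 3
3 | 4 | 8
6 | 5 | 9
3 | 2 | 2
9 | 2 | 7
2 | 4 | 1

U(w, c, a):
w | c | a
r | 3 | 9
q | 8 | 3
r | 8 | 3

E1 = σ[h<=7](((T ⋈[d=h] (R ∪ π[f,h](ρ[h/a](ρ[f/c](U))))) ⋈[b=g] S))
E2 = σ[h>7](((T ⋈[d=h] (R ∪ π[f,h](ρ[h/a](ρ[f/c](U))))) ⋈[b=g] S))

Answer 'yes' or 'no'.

E1 subexpression sizes:
  T → 6
  R → 5
  U → 3
  ρ[f/c](U) → 3
  ρ[h/a](ρ[f/c](U)) → 3
  π[f,h](ρ[h/a](ρ[f/c](U))) → 3
  (R ∪ π[f,h](ρ[h/a](ρ[f/c](U)))) → 8
  (T ⋈[d=h] (R ∪ π[f,h](ρ[h/a](ρ[f/c](U))))) → 3
  S → 5
  ((T ⋈[d=h] (R ∪ π[f,h](ρ[h/a](ρ[f/c](U))))) ⋈[b=g] S) → 1
  σ[h<=7](((T ⋈[d=h] (R ∪ π[f,h](ρ[h/a](ρ[f/c](U))))) ⋈[b=g] S)) → 1
E2 subexpression sizes:
  T → 6
  R → 5
  U → 3
  ρ[f/c](U) → 3
  ρ[h/a](ρ[f/c](U)) → 3
  π[f,h](ρ[h/a](ρ[f/c](U))) → 3
  (R ∪ π[f,h](ρ[h/a](ρ[f/c](U)))) → 8
  (T ⋈[d=h] (R ∪ π[f,h](ρ[h/a](ρ[f/c](U))))) → 3
  S → 5
  ((T ⋈[d=h] (R ∪ π[f,h](ρ[h/a](ρ[f/c](U))))) ⋈[b=g] S) → 1
  σ[h>7](((T ⋈[d=h] (R ∪ π[f,h](ρ[h/a](ρ[f/c](U))))) ⋈[b=g] S)) → 0

E1 result:
e | d | b | f | h | x | y | g
2 | 4 | 1 | 8 | 4 | p | q | 1
E2 result:
e | d | b | f | h | x | y | g
(0 rows)
Witness: (2, 4, 1, 8, 4, 'p', 'q', 1) appears 1× in E1 but 0× in E2.

no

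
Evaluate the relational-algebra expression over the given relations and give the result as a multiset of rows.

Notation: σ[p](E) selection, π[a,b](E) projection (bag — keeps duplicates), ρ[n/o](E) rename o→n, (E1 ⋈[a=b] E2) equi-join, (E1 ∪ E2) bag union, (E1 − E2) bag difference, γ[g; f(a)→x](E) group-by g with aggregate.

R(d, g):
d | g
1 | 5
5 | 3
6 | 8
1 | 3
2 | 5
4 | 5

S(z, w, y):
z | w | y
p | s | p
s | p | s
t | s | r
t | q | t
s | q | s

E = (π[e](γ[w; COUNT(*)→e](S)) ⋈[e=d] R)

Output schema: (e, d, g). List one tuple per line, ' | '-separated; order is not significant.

Subexpression sizes:
  S → 5
  γ[w; COUNT(*)→e](S) → 3
  π[e](γ[w; COUNT(*)→e](S)) → 3
  R → 6
  (π[e](γ[w; COUNT(*)→e](S)) ⋈[e=d] R) → 4

== RESULT ==
e | d | g
1 | 1 | 3
1 | 1 | 5
2 | 2 | 5
2 | 2 | 5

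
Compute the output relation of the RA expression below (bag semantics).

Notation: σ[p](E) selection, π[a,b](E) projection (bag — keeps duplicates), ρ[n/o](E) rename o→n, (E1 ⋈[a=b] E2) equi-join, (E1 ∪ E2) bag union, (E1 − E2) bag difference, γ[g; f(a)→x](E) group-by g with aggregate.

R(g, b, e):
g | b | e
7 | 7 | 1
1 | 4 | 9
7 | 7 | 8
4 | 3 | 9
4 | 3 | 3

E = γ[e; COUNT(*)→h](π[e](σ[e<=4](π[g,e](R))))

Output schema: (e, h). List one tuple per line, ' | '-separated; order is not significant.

Row counts bottom-up:
  R → 5
  π[g,e](R) → 5
  σ[e<=4](π[g,e](R)) → 2
  π[e](σ[e<=4](π[g,e](R))) → 2
  γ[e; COUNT(*)→h](π[e](σ[e<=4](π[g,e](R)))) → 2

== RESULT ==
e | h
1 | 1
3 | 1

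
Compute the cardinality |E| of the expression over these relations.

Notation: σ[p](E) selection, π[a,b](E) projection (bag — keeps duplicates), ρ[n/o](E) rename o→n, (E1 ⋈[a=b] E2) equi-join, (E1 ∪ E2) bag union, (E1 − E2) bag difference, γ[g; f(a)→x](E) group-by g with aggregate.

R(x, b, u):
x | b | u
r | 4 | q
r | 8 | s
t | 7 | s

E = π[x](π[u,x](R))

Stepwise |·|:
  R → 3
  π[u,x](R) → 3
  π[x](π[u,x](R)) → 3

|E| = 3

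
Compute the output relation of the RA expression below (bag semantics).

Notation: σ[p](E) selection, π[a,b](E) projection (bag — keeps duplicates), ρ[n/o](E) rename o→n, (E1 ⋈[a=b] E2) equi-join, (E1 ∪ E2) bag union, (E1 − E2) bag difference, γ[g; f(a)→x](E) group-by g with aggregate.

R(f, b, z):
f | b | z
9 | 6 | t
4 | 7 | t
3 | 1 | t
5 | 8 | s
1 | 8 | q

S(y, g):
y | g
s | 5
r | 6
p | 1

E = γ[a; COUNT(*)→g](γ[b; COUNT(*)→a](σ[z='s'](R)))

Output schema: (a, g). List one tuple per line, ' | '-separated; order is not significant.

Row counts bottom-up:
  R → 5
  σ[z='s'](R) → 1
  γ[b; COUNT(*)→a](σ[z='s'](R)) → 1
  γ[a; COUNT(*)→g](γ[b; COUNT(*)→a](σ[z='s'](R))) → 1

== RESULT ==
a | g
1 | 1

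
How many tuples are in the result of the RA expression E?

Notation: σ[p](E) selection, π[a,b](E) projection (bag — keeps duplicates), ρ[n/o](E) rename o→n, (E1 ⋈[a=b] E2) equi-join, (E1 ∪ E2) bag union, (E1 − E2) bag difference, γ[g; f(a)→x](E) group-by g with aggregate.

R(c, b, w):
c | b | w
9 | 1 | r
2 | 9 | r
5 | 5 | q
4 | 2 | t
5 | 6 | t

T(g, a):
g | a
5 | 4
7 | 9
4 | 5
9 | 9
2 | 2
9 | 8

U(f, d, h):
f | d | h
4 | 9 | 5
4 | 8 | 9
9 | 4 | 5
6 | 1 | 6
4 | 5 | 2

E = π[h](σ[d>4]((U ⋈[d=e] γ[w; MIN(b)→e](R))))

Row counts bottom-up:
  U → 5
  R → 5
  γ[w; MIN(b)→e](R) → 3
  (U ⋈[d=e] γ[w; MIN(b)→e](R)) → 2
  σ[d>4]((U ⋈[d=e] γ[w; MIN(b)→e](R))) → 1
  π[h](σ[d>4]((U ⋈[d=e] γ[w; MIN(b)→e](R)))) → 1

|E| = 1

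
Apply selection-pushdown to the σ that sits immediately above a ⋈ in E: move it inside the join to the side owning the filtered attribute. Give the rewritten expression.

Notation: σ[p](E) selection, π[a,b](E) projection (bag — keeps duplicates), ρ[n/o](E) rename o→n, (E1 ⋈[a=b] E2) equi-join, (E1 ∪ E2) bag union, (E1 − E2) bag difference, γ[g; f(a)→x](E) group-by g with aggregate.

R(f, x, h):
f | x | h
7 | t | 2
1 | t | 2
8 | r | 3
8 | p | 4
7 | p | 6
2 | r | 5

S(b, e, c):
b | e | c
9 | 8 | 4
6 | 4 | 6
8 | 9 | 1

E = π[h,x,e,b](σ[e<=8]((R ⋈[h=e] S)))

σ filters on e, owned by the right side.
E' = π[h,x,e,b]((R ⋈[h=e] σ[e<=8](S)))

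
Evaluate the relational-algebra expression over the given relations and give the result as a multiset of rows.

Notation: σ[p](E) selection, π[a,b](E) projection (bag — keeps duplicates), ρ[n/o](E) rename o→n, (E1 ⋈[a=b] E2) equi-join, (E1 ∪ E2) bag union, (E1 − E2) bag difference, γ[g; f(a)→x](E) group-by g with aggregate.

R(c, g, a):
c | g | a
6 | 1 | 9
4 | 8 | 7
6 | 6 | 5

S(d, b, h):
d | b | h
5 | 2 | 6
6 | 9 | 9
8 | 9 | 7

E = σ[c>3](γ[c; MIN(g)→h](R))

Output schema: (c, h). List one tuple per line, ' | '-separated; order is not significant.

Row counts bottom-up:
  R → 3
  γ[c; MIN(g)→h](R) → 2
  σ[c>3](γ[c; MIN(g)→h](R)) → 2

== RESULT ==
c | h
4 | 8
6 | 1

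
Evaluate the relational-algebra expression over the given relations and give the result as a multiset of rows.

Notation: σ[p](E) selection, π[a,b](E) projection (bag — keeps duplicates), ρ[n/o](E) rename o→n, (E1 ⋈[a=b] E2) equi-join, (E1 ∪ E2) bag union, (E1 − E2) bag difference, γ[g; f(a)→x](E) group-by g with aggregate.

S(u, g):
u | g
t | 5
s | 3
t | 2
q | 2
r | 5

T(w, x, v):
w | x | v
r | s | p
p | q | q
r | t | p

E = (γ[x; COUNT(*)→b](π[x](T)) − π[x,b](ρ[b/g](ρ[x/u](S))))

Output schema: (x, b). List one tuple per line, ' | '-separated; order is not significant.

Subexpression sizes:
  T → 3
  π[x](T) → 3
  γ[x; COUNT(*)→b](π[x](T)) → 3
  S → 5
  ρ[x/u](S) → 5
  ρ[b/g](ρ[x/u](S)) → 5
  π[x,b](ρ[b/g](ρ[x/u](S))) → 5
  (γ[x; COUNT(*)→b](π[x](T)) − π[x,b](ρ[b/g](ρ[x/u](S)))) → 3

== RESULT ==
x | b
q | 1
s | 1
t | 1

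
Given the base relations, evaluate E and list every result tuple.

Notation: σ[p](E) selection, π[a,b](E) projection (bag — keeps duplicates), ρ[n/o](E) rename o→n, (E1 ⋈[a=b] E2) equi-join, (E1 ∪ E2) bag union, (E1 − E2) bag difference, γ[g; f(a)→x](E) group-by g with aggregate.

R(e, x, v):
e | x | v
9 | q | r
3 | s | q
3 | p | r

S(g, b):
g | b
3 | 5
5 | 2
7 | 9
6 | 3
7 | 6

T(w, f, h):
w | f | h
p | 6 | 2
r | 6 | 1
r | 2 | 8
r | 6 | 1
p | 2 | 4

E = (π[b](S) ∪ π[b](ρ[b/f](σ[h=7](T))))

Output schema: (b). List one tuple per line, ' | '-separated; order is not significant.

Row counts bottom-up:
  S → 5
  π[b](S) → 5
  T → 5
  σ[h=7](T) → 0
  ρ[b/f](σ[h=7](T)) → 0
  π[b](ρ[b/f](σ[h=7](T))) → 0
  (π[b](S) ∪ π[b](ρ[b/f](σ[h=7](T)))) → 5

== RESULT ==
b
2
3
5
6
9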